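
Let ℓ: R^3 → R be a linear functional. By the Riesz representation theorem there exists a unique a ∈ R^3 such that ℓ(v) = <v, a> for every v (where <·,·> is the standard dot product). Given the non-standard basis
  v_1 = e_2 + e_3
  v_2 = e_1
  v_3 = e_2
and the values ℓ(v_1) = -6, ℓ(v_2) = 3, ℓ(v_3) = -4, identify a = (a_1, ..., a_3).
a = (3, -4, -2)

Write a = (a_1, ..., a_3) in the standard basis. For each basis vector v_i, ℓ(v_i) = <v_i, a> is a linear equation in the a_j's. Collect the n equations into a matrix system V a = ℓ, where row i of V is v_i (expressed in the standard basis). Since V is invertible (lower-triangular with 1s on the diagonal, up to permutation), solve by back-substitution:
  V =
[[0, 1, 1],
 [1, 0, 0],
 [0, 1, 0]]
  V a = (-6, 3, -4)
Solving gives a = (3, -4, -2).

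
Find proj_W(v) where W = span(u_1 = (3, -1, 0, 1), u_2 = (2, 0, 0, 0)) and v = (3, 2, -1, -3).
proj_W(v) = (3, 5/2, 0, -5/2)

Set up U = [u_1 | ... | u_2] ∈ R^(4×2). The projector onto W = col(U) is P = U (U^T U)^(-1) U^T.
Compute U^T U =
  [11, 6]
  [6, 4],
and U^T v = (4, 6).
Solve U^T U · c = U^T v for the coefficients: c = (-5/2, 21/4). The projection is proj_W(v) = U c.
Check: (v - proj_W(v)) · u_1 = 0  (should be 0).
Check: (v - proj_W(v)) · u_2 = 0  (should be 0).
Result: proj_W(v) = (3, 5/2, 0, -5/2).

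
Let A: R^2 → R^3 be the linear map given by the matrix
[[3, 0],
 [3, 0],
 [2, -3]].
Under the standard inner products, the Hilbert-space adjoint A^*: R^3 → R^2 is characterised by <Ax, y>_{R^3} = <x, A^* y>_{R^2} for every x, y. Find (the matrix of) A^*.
A^* = A^T =
[[3, 3, 2],
 [0, 0, -3]]

For real matrices with standard dot products, the defining identity <Ax, y> = <x, A^* y> gives (Ax)^T y = x^T (A^*) y, i.e. x^T A^T y = x^T (A^*) y. Since this holds for all x, y, we must have A^* = A^T. Therefore
A^* =
[[3, 3, 2],
 [0, 0, -3]].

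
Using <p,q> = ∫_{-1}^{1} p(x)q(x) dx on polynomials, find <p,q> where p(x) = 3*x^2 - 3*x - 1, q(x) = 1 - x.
<p,q> = 2

Expand the product: p(x)·q(x) = -3*x^3 + 6*x^2 - 2*x - 1.
∫_{-1}^{1} of each monomial x^k gives [2/(k+1) if k even, 0 if k odd]. Integrating term-by-term (or equivalently evaluating the antiderivative F(x) = -3*x^4/4 + 2*x^3 - x^2 - x at the endpoints):
  F(1) − F(−1) = -3/4 − (-11/4) = 2.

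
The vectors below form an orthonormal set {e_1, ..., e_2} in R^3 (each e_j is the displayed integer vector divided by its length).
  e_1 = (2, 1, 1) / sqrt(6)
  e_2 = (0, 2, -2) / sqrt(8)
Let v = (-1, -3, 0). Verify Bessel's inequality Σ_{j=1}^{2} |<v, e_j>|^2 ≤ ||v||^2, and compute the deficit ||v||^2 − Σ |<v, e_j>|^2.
Σ |<v, e_j>|^2 = 26/3; ||v||^2 = 10; deficit = 4/3

Write each e_j = u_j / sqrt(<u_j, u_j>) where u_j is the displayed integer vector. Then <v, e_j> = <v, u_j> / sqrt(<u_j, u_j>), so |<v, e_j>|^2 = <v, u_j>^2 / <u_j, u_j>.
Coefficients: <v, e_1> = -5/sqrt(6), <v, e_2> = -6/sqrt(8).
Square and sum: Σ |<v, e_j>|^2 = 26/3.
Compute ||v||^2 = v·v = 10.
Deficit = 10 − 26/3 = 4/3 ≥ 0, confirming Bessel's inequality. (The deficit equals ||v − Σ <v,e_j> e_j||^2, the squared distance from v to span{e_j}.)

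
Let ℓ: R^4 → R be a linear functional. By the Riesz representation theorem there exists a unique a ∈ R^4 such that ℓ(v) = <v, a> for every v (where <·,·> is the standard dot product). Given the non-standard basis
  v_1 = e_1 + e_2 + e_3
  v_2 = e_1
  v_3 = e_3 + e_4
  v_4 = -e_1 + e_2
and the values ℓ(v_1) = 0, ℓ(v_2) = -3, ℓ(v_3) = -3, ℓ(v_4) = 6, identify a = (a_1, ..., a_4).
a = (-3, 3, 0, -3)

Write a = (a_1, ..., a_4) in the standard basis. For each basis vector v_i, ℓ(v_i) = <v_i, a> is a linear equation in the a_j's. Collect the n equations into a matrix system V a = ℓ, where row i of V is v_i (expressed in the standard basis). Since V is invertible (lower-triangular with 1s on the diagonal, up to permutation), solve by back-substitution:
  V =
[[1, 1, 1, 0],
 [1, 0, 0, 0],
 [0, 0, 1, 1],
 [-1, 1, 0, 0]]
  V a = (0, -3, -3, 6)
Solving gives a = (-3, 3, 0, -3).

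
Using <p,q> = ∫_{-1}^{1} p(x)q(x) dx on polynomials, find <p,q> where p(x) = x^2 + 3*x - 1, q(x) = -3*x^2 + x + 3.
<p,q> = -6/5

Expand the product: p(x)·q(x) = -3*x^4 - 8*x^3 + 9*x^2 + 8*x - 3.
∫_{-1}^{1} of each monomial x^k gives [2/(k+1) if k even, 0 if k odd]. Integrating term-by-term (or equivalently evaluating the antiderivative F(x) = -3*x^5/5 - 2*x^4 + 3*x^3 + 4*x^2 - 3*x at the endpoints):
  F(1) − F(−1) = 7/5 − (13/5) = -6/5.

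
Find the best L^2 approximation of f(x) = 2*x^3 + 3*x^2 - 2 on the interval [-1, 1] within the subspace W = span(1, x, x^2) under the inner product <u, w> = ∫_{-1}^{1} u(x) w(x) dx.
g(x) = 3*x^2 + 6*x/5 - 2

The best approximation g ∈ W is the orthogonal projection of f onto W. Writing g = a_0 + a_1 x + a_2 x^2, the coefficients solve the normal equations G · a = b where
  G_{ij} = <φ_i, φ_j> and b_i = <f, φ_i>, with φ_0 = 1, φ_1 = x, φ_2 = x^2.
G =
  [2, 0, 2/3]
  [0, 2/3, 0]
  [2/3, 0, 2/5],
b = (-2, 4/5, -2/15).
Solving gives a_0 = -2, a_1 = 6/5, a_2 = 3, so
  g(x) = 3*x^2 + 6*x/5 - 2.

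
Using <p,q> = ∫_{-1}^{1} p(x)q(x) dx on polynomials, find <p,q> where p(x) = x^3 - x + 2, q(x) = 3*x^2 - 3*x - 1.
<p,q> = 4/5

Expand the product: p(x)·q(x) = 3*x^5 - 3*x^4 - 4*x^3 + 9*x^2 - 5*x - 2.
∫_{-1}^{1} of each monomial x^k gives [2/(k+1) if k even, 0 if k odd]. Integrating term-by-term (or equivalently evaluating the antiderivative F(x) = x^6/2 - 3*x^5/5 - x^4 + 3*x^3 - 5*x^2/2 - 2*x at the endpoints):
  F(1) − F(−1) = -13/5 − (-17/5) = 4/5.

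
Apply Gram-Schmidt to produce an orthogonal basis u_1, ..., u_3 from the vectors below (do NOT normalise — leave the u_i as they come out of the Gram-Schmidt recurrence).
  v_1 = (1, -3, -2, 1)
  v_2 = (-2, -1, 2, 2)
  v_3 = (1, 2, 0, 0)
Orthogonal basis:
  u_1 = (1, -3, -2, 1)
  u_2 = (-29/15, -6/5, 28/15, 31/15)
  u_3 = (133/194, 58/97, -4/97, 199/194)

Apply the Gram-Schmidt recurrence
  u_1 = v_1
  u_i = v_i − Σ_{j<i} ((v_i · u_j) / (u_j · u_j)) · u_j.

Step by step this gives:
  u_1 = (1, -3, -2, 1)
  u_2 = (-29/15, -6/5, 28/15, 31/15)
  u_3 = (133/194, 58/97, -4/97, 199/194)

Orthogonality check:
  u_2 · u_1 = 0 (should be 0)
  u_3 · u_1 = 0 (should be 0)
  u_3 · u_2 = 0 (should be 0)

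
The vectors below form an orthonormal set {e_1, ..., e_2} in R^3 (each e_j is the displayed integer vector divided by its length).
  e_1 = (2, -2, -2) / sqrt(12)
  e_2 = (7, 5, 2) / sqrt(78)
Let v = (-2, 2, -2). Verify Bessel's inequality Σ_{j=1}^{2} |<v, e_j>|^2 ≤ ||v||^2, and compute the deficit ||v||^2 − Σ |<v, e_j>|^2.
Σ |<v, e_j>|^2 = 28/13; ||v||^2 = 12; deficit = 128/13

Write each e_j = u_j / sqrt(<u_j, u_j>) where u_j is the displayed integer vector. Then <v, e_j> = <v, u_j> / sqrt(<u_j, u_j>), so |<v, e_j>|^2 = <v, u_j>^2 / <u_j, u_j>.
Coefficients: <v, e_1> = -4/sqrt(12), <v, e_2> = -8/sqrt(78).
Square and sum: Σ |<v, e_j>|^2 = 28/13.
Compute ||v||^2 = v·v = 12.
Deficit = 12 − 28/13 = 128/13 ≥ 0, confirming Bessel's inequality. (The deficit equals ||v − Σ <v,e_j> e_j||^2, the squared distance from v to span{e_j}.)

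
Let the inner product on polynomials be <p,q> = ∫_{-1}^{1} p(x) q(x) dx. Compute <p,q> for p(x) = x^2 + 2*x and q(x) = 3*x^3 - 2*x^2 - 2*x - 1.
<p,q> = -26/15

Expand the product: p(x)·q(x) = 3*x^5 + 4*x^4 - 6*x^3 - 5*x^2 - 2*x.
∫_{-1}^{1} of each monomial x^k gives [2/(k+1) if k even, 0 if k odd]. Integrating term-by-term (or equivalently evaluating the antiderivative F(x) = x^6/2 + 4*x^5/5 - 3*x^4/2 - 5*x^3/3 - x^2 at the endpoints):
  F(1) − F(−1) = -43/15 − (-17/15) = -26/15.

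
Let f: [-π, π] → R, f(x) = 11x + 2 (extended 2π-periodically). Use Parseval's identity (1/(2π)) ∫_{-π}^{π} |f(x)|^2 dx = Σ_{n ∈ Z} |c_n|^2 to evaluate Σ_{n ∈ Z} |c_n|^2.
Σ |c_n|^2 = 121π^2/3 + 4

Expand and integrate term by term over [-π, π]:
  ∫ (11x)^2 dx = 121·(2π^3/3); ∫ 2·11·(2)·x dx = 0 (odd integrand); ∫ 2^2 dx = 4·2π.
So (1/(2π)) ∫_{-π}^{π} (11x + 2)^2 dx = 121π^2/3 + 4 = 121π^2/3 + 4.
Parseval ⇒ Σ |c_n|^2 = 121π^2/3 + 4.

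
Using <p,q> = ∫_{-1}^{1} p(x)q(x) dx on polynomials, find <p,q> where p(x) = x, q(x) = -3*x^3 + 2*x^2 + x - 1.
<p,q> = -8/15

Expand the product: p(x)·q(x) = -3*x^4 + 2*x^3 + x^2 - x.
∫_{-1}^{1} of each monomial x^k gives [2/(k+1) if k even, 0 if k odd]. Integrating term-by-term (or equivalently evaluating the antiderivative F(x) = -3*x^5/5 + x^4/2 + x^3/3 - x^2/2 at the endpoints):
  F(1) − F(−1) = -4/15 − (4/15) = -8/15.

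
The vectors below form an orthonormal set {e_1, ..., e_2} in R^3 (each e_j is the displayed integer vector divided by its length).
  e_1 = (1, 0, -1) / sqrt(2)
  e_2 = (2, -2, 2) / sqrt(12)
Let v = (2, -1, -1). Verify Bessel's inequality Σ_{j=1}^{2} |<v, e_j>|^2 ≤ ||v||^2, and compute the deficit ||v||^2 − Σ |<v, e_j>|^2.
Σ |<v, e_j>|^2 = 35/6; ||v||^2 = 6; deficit = 1/6

Write each e_j = u_j / sqrt(<u_j, u_j>) where u_j is the displayed integer vector. Then <v, e_j> = <v, u_j> / sqrt(<u_j, u_j>), so |<v, e_j>|^2 = <v, u_j>^2 / <u_j, u_j>.
Coefficients: <v, e_1> = 3/sqrt(2), <v, e_2> = 4/sqrt(12).
Square and sum: Σ |<v, e_j>|^2 = 35/6.
Compute ||v||^2 = v·v = 6.
Deficit = 6 − 35/6 = 1/6 ≥ 0, confirming Bessel's inequality. (The deficit equals ||v − Σ <v,e_j> e_j||^2, the squared distance from v to span{e_j}.)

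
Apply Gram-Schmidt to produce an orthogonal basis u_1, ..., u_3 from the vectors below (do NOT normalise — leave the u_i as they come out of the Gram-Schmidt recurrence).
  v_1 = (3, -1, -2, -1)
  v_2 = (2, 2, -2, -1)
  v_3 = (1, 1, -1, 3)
Orthogonal basis:
  u_1 = (3, -1, -2, -1)
  u_2 = (1/5, 13/5, -4/5, -2/5)
  u_3 = (14/19, 14/57, -35/57, 182/57)

Apply the Gram-Schmidt recurrence
  u_1 = v_1
  u_i = v_i − Σ_{j<i} ((v_i · u_j) / (u_j · u_j)) · u_j.

Step by step this gives:
  u_1 = (3, -1, -2, -1)
  u_2 = (1/5, 13/5, -4/5, -2/5)
  u_3 = (14/19, 14/57, -35/57, 182/57)

Orthogonality check:
  u_2 · u_1 = 0 (should be 0)
  u_3 · u_1 = 0 (should be 0)
  u_3 · u_2 = 0 (should be 0)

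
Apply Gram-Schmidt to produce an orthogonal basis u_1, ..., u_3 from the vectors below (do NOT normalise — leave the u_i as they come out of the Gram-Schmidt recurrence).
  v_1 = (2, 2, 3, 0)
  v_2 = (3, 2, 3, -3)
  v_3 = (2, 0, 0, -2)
Orthogonal basis:
  u_1 = (2, 2, 3, 0)
  u_2 = (13/17, -4/17, -6/17, -3)
  u_3 = (78/83, -24/83, -36/83, 26/83)

Apply the Gram-Schmidt recurrence
  u_1 = v_1
  u_i = v_i − Σ_{j<i} ((v_i · u_j) / (u_j · u_j)) · u_j.

Step by step this gives:
  u_1 = (2, 2, 3, 0)
  u_2 = (13/17, -4/17, -6/17, -3)
  u_3 = (78/83, -24/83, -36/83, 26/83)

Orthogonality check:
  u_2 · u_1 = 0 (should be 0)
  u_3 · u_1 = 0 (should be 0)
  u_3 · u_2 = 0 (should be 0)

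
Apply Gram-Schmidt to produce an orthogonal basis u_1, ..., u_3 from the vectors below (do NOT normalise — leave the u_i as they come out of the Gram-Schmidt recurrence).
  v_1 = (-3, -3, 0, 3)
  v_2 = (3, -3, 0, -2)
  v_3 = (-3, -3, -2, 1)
Orthogonal basis:
  u_1 = (-3, -3, 0, 3)
  u_2 = (7/3, -11/3, 0, -4/3)
  u_3 = (-30/31, -6/31, -2, -36/31)

Apply the Gram-Schmidt recurrence
  u_1 = v_1
  u_i = v_i − Σ_{j<i} ((v_i · u_j) / (u_j · u_j)) · u_j.

Step by step this gives:
  u_1 = (-3, -3, 0, 3)
  u_2 = (7/3, -11/3, 0, -4/3)
  u_3 = (-30/31, -6/31, -2, -36/31)

Orthogonality check:
  u_2 · u_1 = 0 (should be 0)
  u_3 · u_1 = 0 (should be 0)
  u_3 · u_2 = 0 (should be 0)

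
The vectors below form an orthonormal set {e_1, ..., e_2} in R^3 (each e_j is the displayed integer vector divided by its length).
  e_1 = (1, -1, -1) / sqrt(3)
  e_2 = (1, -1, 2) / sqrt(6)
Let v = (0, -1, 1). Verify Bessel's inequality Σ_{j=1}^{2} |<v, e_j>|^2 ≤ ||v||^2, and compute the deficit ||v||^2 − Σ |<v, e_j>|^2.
Σ |<v, e_j>|^2 = 3/2; ||v||^2 = 2; deficit = 1/2

Write each e_j = u_j / sqrt(<u_j, u_j>) where u_j is the displayed integer vector. Then <v, e_j> = <v, u_j> / sqrt(<u_j, u_j>), so |<v, e_j>|^2 = <v, u_j>^2 / <u_j, u_j>.
Coefficients: <v, e_1> = 0/sqrt(3), <v, e_2> = 3/sqrt(6).
Square and sum: Σ |<v, e_j>|^2 = 3/2.
Compute ||v||^2 = v·v = 2.
Deficit = 2 − 3/2 = 1/2 ≥ 0, confirming Bessel's inequality. (The deficit equals ||v − Σ <v,e_j> e_j||^2, the squared distance from v to span{e_j}.)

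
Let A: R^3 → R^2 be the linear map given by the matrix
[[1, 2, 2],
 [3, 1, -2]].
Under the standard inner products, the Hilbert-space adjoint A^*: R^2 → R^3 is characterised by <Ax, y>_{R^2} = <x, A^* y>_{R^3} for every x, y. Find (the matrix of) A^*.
A^* = A^T =
[[1, 3],
 [2, 1],
 [2, -2]]

For real matrices with standard dot products, the defining identity <Ax, y> = <x, A^* y> gives (Ax)^T y = x^T (A^*) y, i.e. x^T A^T y = x^T (A^*) y. Since this holds for all x, y, we must have A^* = A^T. Therefore
A^* =
[[1, 3],
 [2, 1],
 [2, -2]].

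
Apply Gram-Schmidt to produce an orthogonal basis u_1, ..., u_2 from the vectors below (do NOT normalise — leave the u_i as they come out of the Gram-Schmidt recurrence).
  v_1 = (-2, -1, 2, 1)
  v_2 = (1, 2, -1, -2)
Orthogonal basis:
  u_1 = (-2, -1, 2, 1)
  u_2 = (-3/5, 6/5, 3/5, -6/5)

Apply the Gram-Schmidt recurrence
  u_1 = v_1
  u_i = v_i − Σ_{j<i} ((v_i · u_j) / (u_j · u_j)) · u_j.

Step by step this gives:
  u_1 = (-2, -1, 2, 1)
  u_2 = (-3/5, 6/5, 3/5, -6/5)

Orthogonality check:
  u_2 · u_1 = 0 (should be 0)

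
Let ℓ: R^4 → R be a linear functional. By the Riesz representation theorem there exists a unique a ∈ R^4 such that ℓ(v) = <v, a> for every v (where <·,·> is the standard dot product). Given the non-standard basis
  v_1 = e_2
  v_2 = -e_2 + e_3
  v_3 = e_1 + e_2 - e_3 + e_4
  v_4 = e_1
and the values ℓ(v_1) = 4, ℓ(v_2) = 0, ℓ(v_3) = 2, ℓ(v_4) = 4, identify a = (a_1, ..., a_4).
a = (4, 4, 4, -2)

Write a = (a_1, ..., a_4) in the standard basis. For each basis vector v_i, ℓ(v_i) = <v_i, a> is a linear equation in the a_j's. Collect the n equations into a matrix system V a = ℓ, where row i of V is v_i (expressed in the standard basis). Since V is invertible (lower-triangular with 1s on the diagonal, up to permutation), solve by back-substitution:
  V =
[[0, 1, 0, 0],
 [0, -1, 1, 0],
 [1, 1, -1, 1],
 [1, 0, 0, 0]]
  V a = (4, 0, 2, 4)
Solving gives a = (4, 4, 4, -2).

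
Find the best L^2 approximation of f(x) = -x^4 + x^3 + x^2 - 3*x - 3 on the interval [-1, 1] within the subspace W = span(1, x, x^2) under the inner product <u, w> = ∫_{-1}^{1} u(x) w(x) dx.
g(x) = x^2/7 - 12*x/5 - 102/35

The best approximation g ∈ W is the orthogonal projection of f onto W. Writing g = a_0 + a_1 x + a_2 x^2, the coefficients solve the normal equations G · a = b where
  G_{ij} = <φ_i, φ_j> and b_i = <f, φ_i>, with φ_0 = 1, φ_1 = x, φ_2 = x^2.
G =
  [2, 0, 2/3]
  [0, 2/3, 0]
  [2/3, 0, 2/5],
b = (-86/15, -8/5, -66/35).
Solving gives a_0 = -102/35, a_1 = -12/5, a_2 = 1/7, so
  g(x) = x^2/7 - 12*x/5 - 102/35.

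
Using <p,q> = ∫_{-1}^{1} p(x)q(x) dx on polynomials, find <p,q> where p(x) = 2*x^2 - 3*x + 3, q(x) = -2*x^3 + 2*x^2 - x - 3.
<p,q> = -12

Expand the product: p(x)·q(x) = -4*x^5 + 10*x^4 - 14*x^3 + 3*x^2 + 6*x - 9.
∫_{-1}^{1} of each monomial x^k gives [2/(k+1) if k even, 0 if k odd]. Integrating term-by-term (or equivalently evaluating the antiderivative F(x) = -2*x^6/3 + 2*x^5 - 7*x^4/2 + x^3 + 3*x^2 - 9*x at the endpoints):
  F(1) − F(−1) = -43/6 − (29/6) = -12.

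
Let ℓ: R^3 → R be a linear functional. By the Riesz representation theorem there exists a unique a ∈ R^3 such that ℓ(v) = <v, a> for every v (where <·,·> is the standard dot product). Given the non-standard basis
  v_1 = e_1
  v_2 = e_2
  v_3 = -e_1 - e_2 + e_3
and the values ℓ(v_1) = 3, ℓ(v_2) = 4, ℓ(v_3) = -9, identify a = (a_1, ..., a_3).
a = (3, 4, -2)

Write a = (a_1, ..., a_3) in the standard basis. For each basis vector v_i, ℓ(v_i) = <v_i, a> is a linear equation in the a_j's. Collect the n equations into a matrix system V a = ℓ, where row i of V is v_i (expressed in the standard basis). Since V is invertible (lower-triangular with 1s on the diagonal, up to permutation), solve by back-substitution:
  V =
[[1, 0, 0],
 [0, 1, 0],
 [-1, -1, 1]]
  V a = (3, 4, -9)
Solving gives a = (3, 4, -2).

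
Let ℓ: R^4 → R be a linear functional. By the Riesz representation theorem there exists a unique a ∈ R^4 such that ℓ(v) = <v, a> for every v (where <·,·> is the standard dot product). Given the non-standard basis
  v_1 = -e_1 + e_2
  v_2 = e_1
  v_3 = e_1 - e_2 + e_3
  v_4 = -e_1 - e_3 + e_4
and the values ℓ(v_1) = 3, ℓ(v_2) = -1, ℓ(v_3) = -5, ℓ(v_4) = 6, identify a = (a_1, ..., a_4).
a = (-1, 2, -2, 3)

Write a = (a_1, ..., a_4) in the standard basis. For each basis vector v_i, ℓ(v_i) = <v_i, a> is a linear equation in the a_j's. Collect the n equations into a matrix system V a = ℓ, where row i of V is v_i (expressed in the standard basis). Since V is invertible (lower-triangular with 1s on the diagonal, up to permutation), solve by back-substitution:
  V =
[[-1, 1, 0, 0],
 [1, 0, 0, 0],
 [1, -1, 1, 0],
 [-1, 0, -1, 1]]
  V a = (3, -1, -5, 6)
Solving gives a = (-1, 2, -2, 3).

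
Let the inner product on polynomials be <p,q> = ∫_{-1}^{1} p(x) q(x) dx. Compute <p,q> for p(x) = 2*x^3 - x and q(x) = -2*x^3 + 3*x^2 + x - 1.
<p,q> = -22/105

Expand the product: p(x)·q(x) = -4*x^6 + 6*x^5 + 4*x^4 - 5*x^3 - x^2 + x.
∫_{-1}^{1} of each monomial x^k gives [2/(k+1) if k even, 0 if k odd]. Integrating term-by-term (or equivalently evaluating the antiderivative F(x) = -4*x^7/7 + x^6 + 4*x^5/5 - 5*x^4/4 - x^3/3 + x^2/2 at the endpoints):
  F(1) − F(−1) = 61/420 − (149/420) = -22/105.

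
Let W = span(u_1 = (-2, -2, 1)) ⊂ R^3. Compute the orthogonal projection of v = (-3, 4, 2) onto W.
proj_W(v) = (0, 0, 0)

Set up U = [u_1 | ... | u_1] ∈ R^(3×1). The projector onto W = col(U) is P = U (U^T U)^(-1) U^T.
Compute U^T U =
  [9],
and U^T v = (0).
Solve U^T U · c = U^T v for the coefficients: c = (0). The projection is proj_W(v) = U c.
Check: (v - proj_W(v)) · u_1 = 0  (should be 0).
Result: proj_W(v) = (0, 0, 0).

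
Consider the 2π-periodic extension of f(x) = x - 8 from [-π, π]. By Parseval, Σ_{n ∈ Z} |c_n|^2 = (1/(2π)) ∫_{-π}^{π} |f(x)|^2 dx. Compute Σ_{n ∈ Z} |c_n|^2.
Σ |c_n|^2 = π^2/3 + 64

Expand and integrate term by term over [-π, π]:
  ∫ (x)^2 dx = 1·(2π^3/3); ∫ 2·1·(-8)·x dx = 0 (odd integrand); ∫ (-8)^2 dx = 64·2π.
So (1/(2π)) ∫_{-π}^{π} (x - 8)^2 dx = 1π^2/3 + 64 = π^2/3 + 64.
Parseval ⇒ Σ |c_n|^2 = π^2/3 + 64.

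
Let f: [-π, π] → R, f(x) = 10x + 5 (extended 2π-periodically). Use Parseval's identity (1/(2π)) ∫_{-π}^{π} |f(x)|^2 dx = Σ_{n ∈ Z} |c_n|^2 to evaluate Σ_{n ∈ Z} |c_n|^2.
Σ |c_n|^2 = 100π^2/3 + 25

Expand and integrate term by term over [-π, π]:
  ∫ (10x)^2 dx = 100·(2π^3/3); ∫ 2·10·(5)·x dx = 0 (odd integrand); ∫ 5^2 dx = 25·2π.
So (1/(2π)) ∫_{-π}^{π} (10x + 5)^2 dx = 100π^2/3 + 25 = 100π^2/3 + 25.
Parseval ⇒ Σ |c_n|^2 = 100π^2/3 + 25.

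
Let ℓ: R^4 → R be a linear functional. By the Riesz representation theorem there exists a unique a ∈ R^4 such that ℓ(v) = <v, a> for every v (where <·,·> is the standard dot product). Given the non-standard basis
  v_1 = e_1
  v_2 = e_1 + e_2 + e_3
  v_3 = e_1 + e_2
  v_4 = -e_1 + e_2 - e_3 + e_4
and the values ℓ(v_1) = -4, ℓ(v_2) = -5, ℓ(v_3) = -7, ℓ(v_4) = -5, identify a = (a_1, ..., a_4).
a = (-4, -3, 2, -4)

Write a = (a_1, ..., a_4) in the standard basis. For each basis vector v_i, ℓ(v_i) = <v_i, a> is a linear equation in the a_j's. Collect the n equations into a matrix system V a = ℓ, where row i of V is v_i (expressed in the standard basis). Since V is invertible (lower-triangular with 1s on the diagonal, up to permutation), solve by back-substitution:
  V =
[[1, 0, 0, 0],
 [1, 1, 1, 0],
 [1, 1, 0, 0],
 [-1, 1, -1, 1]]
  V a = (-4, -5, -7, -5)
Solving gives a = (-4, -3, 2, -4).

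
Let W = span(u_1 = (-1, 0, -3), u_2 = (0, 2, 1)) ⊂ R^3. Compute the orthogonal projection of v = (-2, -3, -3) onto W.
proj_W(v) = (-28/41, -114/41, -141/41)

Set up U = [u_1 | ... | u_2] ∈ R^(3×2). The projector onto W = col(U) is P = U (U^T U)^(-1) U^T.
Compute U^T U =
  [10, -3]
  [-3, 5],
and U^T v = (11, -9).
Solve U^T U · c = U^T v for the coefficients: c = (28/41, -57/41). The projection is proj_W(v) = U c.
Check: (v - proj_W(v)) · u_1 = 0  (should be 0).
Check: (v - proj_W(v)) · u_2 = 0  (should be 0).
Result: proj_W(v) = (-28/41, -114/41, -141/41).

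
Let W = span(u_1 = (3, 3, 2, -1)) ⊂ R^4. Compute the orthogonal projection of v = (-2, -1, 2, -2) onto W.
proj_W(v) = (-9/23, -9/23, -6/23, 3/23)

Set up U = [u_1 | ... | u_1] ∈ R^(4×1). The projector onto W = col(U) is P = U (U^T U)^(-1) U^T.
Compute U^T U =
  [23],
and U^T v = (-3).
Solve U^T U · c = U^T v for the coefficients: c = (-3/23). The projection is proj_W(v) = U c.
Check: (v - proj_W(v)) · u_1 = 0  (should be 0).
Result: proj_W(v) = (-9/23, -9/23, -6/23, 3/23).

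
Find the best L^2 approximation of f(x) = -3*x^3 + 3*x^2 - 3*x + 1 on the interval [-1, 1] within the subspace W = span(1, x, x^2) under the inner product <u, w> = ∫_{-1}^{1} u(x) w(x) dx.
g(x) = 3*x^2 - 24*x/5 + 1

The best approximation g ∈ W is the orthogonal projection of f onto W. Writing g = a_0 + a_1 x + a_2 x^2, the coefficients solve the normal equations G · a = b where
  G_{ij} = <φ_i, φ_j> and b_i = <f, φ_i>, with φ_0 = 1, φ_1 = x, φ_2 = x^2.
G =
  [2, 0, 2/3]
  [0, 2/3, 0]
  [2/3, 0, 2/5],
b = (4, -16/5, 28/15).
Solving gives a_0 = 1, a_1 = -24/5, a_2 = 3, so
  g(x) = 3*x^2 - 24*x/5 + 1.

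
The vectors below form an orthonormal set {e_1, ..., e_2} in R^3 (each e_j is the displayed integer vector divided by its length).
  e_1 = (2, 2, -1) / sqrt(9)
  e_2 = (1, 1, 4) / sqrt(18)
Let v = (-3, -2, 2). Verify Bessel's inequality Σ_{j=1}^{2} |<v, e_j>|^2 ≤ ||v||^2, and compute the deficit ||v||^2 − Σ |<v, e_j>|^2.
Σ |<v, e_j>|^2 = 33/2; ||v||^2 = 17; deficit = 1/2

Write each e_j = u_j / sqrt(<u_j, u_j>) where u_j is the displayed integer vector. Then <v, e_j> = <v, u_j> / sqrt(<u_j, u_j>), so |<v, e_j>|^2 = <v, u_j>^2 / <u_j, u_j>.
Coefficients: <v, e_1> = -12/sqrt(9), <v, e_2> = 3/sqrt(18).
Square and sum: Σ |<v, e_j>|^2 = 33/2.
Compute ||v||^2 = v·v = 17.
Deficit = 17 − 33/2 = 1/2 ≥ 0, confirming Bessel's inequality. (The deficit equals ||v − Σ <v,e_j> e_j||^2, the squared distance from v to span{e_j}.)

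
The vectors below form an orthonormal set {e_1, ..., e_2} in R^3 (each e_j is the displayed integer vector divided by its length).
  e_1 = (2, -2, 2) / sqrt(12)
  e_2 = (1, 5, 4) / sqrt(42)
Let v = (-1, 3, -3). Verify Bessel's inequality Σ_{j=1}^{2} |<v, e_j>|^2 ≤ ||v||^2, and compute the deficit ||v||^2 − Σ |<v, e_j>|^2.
Σ |<v, e_j>|^2 = 115/7; ||v||^2 = 19; deficit = 18/7

Write each e_j = u_j / sqrt(<u_j, u_j>) where u_j is the displayed integer vector. Then <v, e_j> = <v, u_j> / sqrt(<u_j, u_j>), so |<v, e_j>|^2 = <v, u_j>^2 / <u_j, u_j>.
Coefficients: <v, e_1> = -14/sqrt(12), <v, e_2> = 2/sqrt(42).
Square and sum: Σ |<v, e_j>|^2 = 115/7.
Compute ||v||^2 = v·v = 19.
Deficit = 19 − 115/7 = 18/7 ≥ 0, confirming Bessel's inequality. (The deficit equals ||v − Σ <v,e_j> e_j||^2, the squared distance from v to span{e_j}.)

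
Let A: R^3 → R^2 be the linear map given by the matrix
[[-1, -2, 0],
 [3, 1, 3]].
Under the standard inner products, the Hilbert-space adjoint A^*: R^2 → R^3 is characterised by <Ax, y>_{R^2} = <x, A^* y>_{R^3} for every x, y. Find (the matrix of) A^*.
A^* = A^T =
[[-1, 3],
 [-2, 1],
 [0, 3]]

For real matrices with standard dot products, the defining identity <Ax, y> = <x, A^* y> gives (Ax)^T y = x^T (A^*) y, i.e. x^T A^T y = x^T (A^*) y. Since this holds for all x, y, we must have A^* = A^T. Therefore
A^* =
[[-1, 3],
 [-2, 1],
 [0, 3]].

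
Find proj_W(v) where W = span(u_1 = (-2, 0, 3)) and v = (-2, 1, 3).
proj_W(v) = (-2, 0, 3)

Set up U = [u_1 | ... | u_1] ∈ R^(3×1). The projector onto W = col(U) is P = U (U^T U)^(-1) U^T.
Compute U^T U =
  [13],
and U^T v = (13).
Solve U^T U · c = U^T v for the coefficients: c = (1). The projection is proj_W(v) = U c.
Check: (v - proj_W(v)) · u_1 = 0  (should be 0).
Result: proj_W(v) = (-2, 0, 3).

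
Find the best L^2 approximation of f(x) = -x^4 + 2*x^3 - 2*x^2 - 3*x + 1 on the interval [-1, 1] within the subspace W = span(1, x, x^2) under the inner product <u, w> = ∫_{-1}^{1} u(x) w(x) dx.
g(x) = -20*x^2/7 - 9*x/5 + 38/35

The best approximation g ∈ W is the orthogonal projection of f onto W. Writing g = a_0 + a_1 x + a_2 x^2, the coefficients solve the normal equations G · a = b where
  G_{ij} = <φ_i, φ_j> and b_i = <f, φ_i>, with φ_0 = 1, φ_1 = x, φ_2 = x^2.
G =
  [2, 0, 2/3]
  [0, 2/3, 0]
  [2/3, 0, 2/5],
b = (4/15, -6/5, -44/105).
Solving gives a_0 = 38/35, a_1 = -9/5, a_2 = -20/7, so
  g(x) = -20*x^2/7 - 9*x/5 + 38/35.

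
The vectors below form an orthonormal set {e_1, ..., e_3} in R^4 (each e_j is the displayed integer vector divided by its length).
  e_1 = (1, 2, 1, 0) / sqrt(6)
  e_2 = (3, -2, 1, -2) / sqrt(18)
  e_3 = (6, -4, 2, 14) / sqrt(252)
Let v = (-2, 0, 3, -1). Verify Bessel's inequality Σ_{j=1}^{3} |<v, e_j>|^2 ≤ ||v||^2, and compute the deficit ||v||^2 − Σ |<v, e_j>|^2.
Σ |<v, e_j>|^2 = 38/21; ||v||^2 = 14; deficit = 256/21

Write each e_j = u_j / sqrt(<u_j, u_j>) where u_j is the displayed integer vector. Then <v, e_j> = <v, u_j> / sqrt(<u_j, u_j>), so |<v, e_j>|^2 = <v, u_j>^2 / <u_j, u_j>.
Coefficients: <v, e_1> = 1/sqrt(6), <v, e_2> = -1/sqrt(18), <v, e_3> = -20/sqrt(252).
Square and sum: Σ |<v, e_j>|^2 = 38/21.
Compute ||v||^2 = v·v = 14.
Deficit = 14 − 38/21 = 256/21 ≥ 0, confirming Bessel's inequality. (The deficit equals ||v − Σ <v,e_j> e_j||^2, the squared distance from v to span{e_j}.)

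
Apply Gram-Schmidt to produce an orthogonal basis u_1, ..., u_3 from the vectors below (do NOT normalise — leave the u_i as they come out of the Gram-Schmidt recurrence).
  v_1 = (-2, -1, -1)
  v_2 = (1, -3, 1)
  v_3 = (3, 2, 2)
Orthogonal basis:
  u_1 = (-2, -1, -1)
  u_2 = (1, -3, 1)
  u_3 = (-8/33, 2/33, 14/33)

Apply the Gram-Schmidt recurrence
  u_1 = v_1
  u_i = v_i − Σ_{j<i} ((v_i · u_j) / (u_j · u_j)) · u_j.

Step by step this gives:
  u_1 = (-2, -1, -1)
  u_2 = (1, -3, 1)
  u_3 = (-8/33, 2/33, 14/33)

Orthogonality check:
  u_2 · u_1 = 0 (should be 0)
  u_3 · u_1 = 0 (should be 0)
  u_3 · u_2 = 0 (should be 0)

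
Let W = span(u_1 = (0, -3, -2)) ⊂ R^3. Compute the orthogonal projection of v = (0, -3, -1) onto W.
proj_W(v) = (0, -33/13, -22/13)

Set up U = [u_1 | ... | u_1] ∈ R^(3×1). The projector onto W = col(U) is P = U (U^T U)^(-1) U^T.
Compute U^T U =
  [13],
and U^T v = (11).
Solve U^T U · c = U^T v for the coefficients: c = (11/13). The projection is proj_W(v) = U c.
Check: (v - proj_W(v)) · u_1 = 0  (should be 0).
Result: proj_W(v) = (0, -33/13, -22/13).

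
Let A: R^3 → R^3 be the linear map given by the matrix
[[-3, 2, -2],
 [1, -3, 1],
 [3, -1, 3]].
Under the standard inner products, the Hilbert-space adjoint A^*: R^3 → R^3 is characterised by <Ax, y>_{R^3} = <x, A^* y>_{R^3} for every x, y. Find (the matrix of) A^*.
A^* = A^T =
[[-3, 1, 3],
 [2, -3, -1],
 [-2, 1, 3]]

For real matrices with standard dot products, the defining identity <Ax, y> = <x, A^* y> gives (Ax)^T y = x^T (A^*) y, i.e. x^T A^T y = x^T (A^*) y. Since this holds for all x, y, we must have A^* = A^T. Therefore
A^* =
[[-3, 1, 3],
 [2, -3, -1],
 [-2, 1, 3]].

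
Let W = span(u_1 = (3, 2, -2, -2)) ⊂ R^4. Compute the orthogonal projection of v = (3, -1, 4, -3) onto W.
proj_W(v) = (5/7, 10/21, -10/21, -10/21)

Set up U = [u_1 | ... | u_1] ∈ R^(4×1). The projector onto W = col(U) is P = U (U^T U)^(-1) U^T.
Compute U^T U =
  [21],
and U^T v = (5).
Solve U^T U · c = U^T v for the coefficients: c = (5/21). The projection is proj_W(v) = U c.
Check: (v - proj_W(v)) · u_1 = 0  (should be 0).
Result: proj_W(v) = (5/7, 10/21, -10/21, -10/21).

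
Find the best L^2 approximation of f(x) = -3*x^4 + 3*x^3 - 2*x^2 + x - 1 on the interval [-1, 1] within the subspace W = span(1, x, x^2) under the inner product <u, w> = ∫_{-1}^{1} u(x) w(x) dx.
g(x) = -32*x^2/7 + 14*x/5 - 26/35

The best approximation g ∈ W is the orthogonal projection of f onto W. Writing g = a_0 + a_1 x + a_2 x^2, the coefficients solve the normal equations G · a = b where
  G_{ij} = <φ_i, φ_j> and b_i = <f, φ_i>, with φ_0 = 1, φ_1 = x, φ_2 = x^2.
G =
  [2, 0, 2/3]
  [0, 2/3, 0]
  [2/3, 0, 2/5],
b = (-68/15, 28/15, -244/105).
Solving gives a_0 = -26/35, a_1 = 14/5, a_2 = -32/7, so
  g(x) = -32*x^2/7 + 14*x/5 - 26/35.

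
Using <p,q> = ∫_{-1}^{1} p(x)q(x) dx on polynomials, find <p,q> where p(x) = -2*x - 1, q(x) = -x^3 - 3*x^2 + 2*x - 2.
<p,q> = 62/15

Expand the product: p(x)·q(x) = 2*x^4 + 7*x^3 - x^2 + 2*x + 2.
∫_{-1}^{1} of each monomial x^k gives [2/(k+1) if k even, 0 if k odd]. Integrating term-by-term (or equivalently evaluating the antiderivative F(x) = 2*x^5/5 + 7*x^4/4 - x^3/3 + x^2 + 2*x at the endpoints):
  F(1) − F(−1) = 289/60 − (41/60) = 62/15.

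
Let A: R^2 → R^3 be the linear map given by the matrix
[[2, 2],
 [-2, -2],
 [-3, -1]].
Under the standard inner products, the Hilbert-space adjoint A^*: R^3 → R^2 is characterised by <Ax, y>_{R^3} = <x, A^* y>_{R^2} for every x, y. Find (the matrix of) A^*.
A^* = A^T =
[[2, -2, -3],
 [2, -2, -1]]

For real matrices with standard dot products, the defining identity <Ax, y> = <x, A^* y> gives (Ax)^T y = x^T (A^*) y, i.e. x^T A^T y = x^T (A^*) y. Since this holds for all x, y, we must have A^* = A^T. Therefore
A^* =
[[2, -2, -3],
 [2, -2, -1]].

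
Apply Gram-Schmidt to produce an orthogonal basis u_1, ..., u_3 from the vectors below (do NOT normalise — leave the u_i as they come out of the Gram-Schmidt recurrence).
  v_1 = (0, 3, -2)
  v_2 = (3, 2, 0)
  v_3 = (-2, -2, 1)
Orthogonal basis:
  u_1 = (0, 3, -2)
  u_2 = (3, 8/13, 12/13)
  u_3 = (-20/133, 30/133, 45/133)

Apply the Gram-Schmidt recurrence
  u_1 = v_1
  u_i = v_i − Σ_{j<i} ((v_i · u_j) / (u_j · u_j)) · u_j.

Step by step this gives:
  u_1 = (0, 3, -2)
  u_2 = (3, 8/13, 12/13)
  u_3 = (-20/133, 30/133, 45/133)

Orthogonality check:
  u_2 · u_1 = 0 (should be 0)
  u_3 · u_1 = 0 (should be 0)
  u_3 · u_2 = 0 (should be 0)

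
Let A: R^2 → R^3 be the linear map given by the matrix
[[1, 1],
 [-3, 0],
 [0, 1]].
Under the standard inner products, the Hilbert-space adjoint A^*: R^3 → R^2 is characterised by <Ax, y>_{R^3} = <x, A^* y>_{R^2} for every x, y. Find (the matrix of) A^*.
A^* = A^T =
[[1, -3, 0],
 [1, 0, 1]]

For real matrices with standard dot products, the defining identity <Ax, y> = <x, A^* y> gives (Ax)^T y = x^T (A^*) y, i.e. x^T A^T y = x^T (A^*) y. Since this holds for all x, y, we must have A^* = A^T. Therefore
A^* =
[[1, -3, 0],
 [1, 0, 1]].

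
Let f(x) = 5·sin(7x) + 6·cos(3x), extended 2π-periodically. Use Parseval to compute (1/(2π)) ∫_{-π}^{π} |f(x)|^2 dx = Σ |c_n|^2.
Σ |c_n|^2 = 61/2

Expand |f|^2 and use orthogonality of {sin(nx), cos(mx)} on [-π, π]:
  ∫_{-π}^{π} sin(nx)^2 dx = π, ∫ cos(mx)^2 dx = π, and cross terms integrate to 0.
So ∫_{-π}^{π} f(x)^2 dx = 5^2 · π + 6^2 · π = (25 + 36)π.
Divide by 2π: (25 + 36)/2 = 61/2.
By Parseval, this equals Σ |c_n|^2.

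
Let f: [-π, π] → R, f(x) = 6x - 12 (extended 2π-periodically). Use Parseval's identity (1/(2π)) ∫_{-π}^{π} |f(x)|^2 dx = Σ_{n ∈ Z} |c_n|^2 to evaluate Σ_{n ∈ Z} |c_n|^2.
Σ |c_n|^2 = 12π^2 + 144

Expand and integrate term by term over [-π, π]:
  ∫ (6x)^2 dx = 36·(2π^3/3); ∫ 2·6·(-12)·x dx = 0 (odd integrand); ∫ (-12)^2 dx = 144·2π.
So (1/(2π)) ∫_{-π}^{π} (6x - 12)^2 dx = 36π^2/3 + 144 = 12π^2 + 144.
Parseval ⇒ Σ |c_n|^2 = 12π^2 + 144.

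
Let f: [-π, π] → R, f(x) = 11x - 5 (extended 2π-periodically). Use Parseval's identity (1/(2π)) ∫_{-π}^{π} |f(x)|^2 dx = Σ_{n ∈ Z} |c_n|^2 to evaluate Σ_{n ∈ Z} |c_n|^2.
Σ |c_n|^2 = 121π^2/3 + 25

Expand and integrate term by term over [-π, π]:
  ∫ (11x)^2 dx = 121·(2π^3/3); ∫ 2·11·(-5)·x dx = 0 (odd integrand); ∫ (-5)^2 dx = 25·2π.
So (1/(2π)) ∫_{-π}^{π} (11x - 5)^2 dx = 121π^2/3 + 25 = 121π^2/3 + 25.
Parseval ⇒ Σ |c_n|^2 = 121π^2/3 + 25.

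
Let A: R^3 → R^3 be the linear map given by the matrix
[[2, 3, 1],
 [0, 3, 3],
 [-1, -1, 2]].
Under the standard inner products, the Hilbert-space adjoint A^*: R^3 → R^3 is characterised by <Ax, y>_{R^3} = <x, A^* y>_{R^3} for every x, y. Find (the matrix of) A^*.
A^* = A^T =
[[2, 0, -1],
 [3, 3, -1],
 [1, 3, 2]]

For real matrices with standard dot products, the defining identity <Ax, y> = <x, A^* y> gives (Ax)^T y = x^T (A^*) y, i.e. x^T A^T y = x^T (A^*) y. Since this holds for all x, y, we must have A^* = A^T. Therefore
A^* =
[[2, 0, -1],
 [3, 3, -1],
 [1, 3, 2]].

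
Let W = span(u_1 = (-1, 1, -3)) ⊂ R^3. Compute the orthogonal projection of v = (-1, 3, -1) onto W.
proj_W(v) = (-7/11, 7/11, -21/11)

Set up U = [u_1 | ... | u_1] ∈ R^(3×1). The projector onto W = col(U) is P = U (U^T U)^(-1) U^T.
Compute U^T U =
  [11],
and U^T v = (7).
Solve U^T U · c = U^T v for the coefficients: c = (7/11). The projection is proj_W(v) = U c.
Check: (v - proj_W(v)) · u_1 = 0  (should be 0).
Result: proj_W(v) = (-7/11, 7/11, -21/11).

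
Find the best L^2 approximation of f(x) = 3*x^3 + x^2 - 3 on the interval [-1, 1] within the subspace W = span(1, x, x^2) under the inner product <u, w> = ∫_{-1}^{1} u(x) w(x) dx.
g(x) = x^2 + 9*x/5 - 3

The best approximation g ∈ W is the orthogonal projection of f onto W. Writing g = a_0 + a_1 x + a_2 x^2, the coefficients solve the normal equations G · a = b where
  G_{ij} = <φ_i, φ_j> and b_i = <f, φ_i>, with φ_0 = 1, φ_1 = x, φ_2 = x^2.
G =
  [2, 0, 2/3]
  [0, 2/3, 0]
  [2/3, 0, 2/5],
b = (-16/3, 6/5, -8/5).
Solving gives a_0 = -3, a_1 = 9/5, a_2 = 1, so
  g(x) = x^2 + 9*x/5 - 3.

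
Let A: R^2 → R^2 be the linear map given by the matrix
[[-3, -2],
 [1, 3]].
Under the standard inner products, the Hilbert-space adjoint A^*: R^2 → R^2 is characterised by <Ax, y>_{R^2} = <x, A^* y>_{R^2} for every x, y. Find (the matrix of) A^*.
A^* = A^T =
[[-3, 1],
 [-2, 3]]

For real matrices with standard dot products, the defining identity <Ax, y> = <x, A^* y> gives (Ax)^T y = x^T (A^*) y, i.e. x^T A^T y = x^T (A^*) y. Since this holds for all x, y, we must have A^* = A^T. Therefore
A^* =
[[-3, 1],
 [-2, 3]].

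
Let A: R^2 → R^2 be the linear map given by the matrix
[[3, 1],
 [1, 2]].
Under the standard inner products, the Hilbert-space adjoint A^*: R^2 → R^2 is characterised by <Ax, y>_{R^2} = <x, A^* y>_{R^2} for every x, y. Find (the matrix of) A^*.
A^* = A^T =
[[3, 1],
 [1, 2]]

For real matrices with standard dot products, the defining identity <Ax, y> = <x, A^* y> gives (Ax)^T y = x^T (A^*) y, i.e. x^T A^T y = x^T (A^*) y. Since this holds for all x, y, we must have A^* = A^T. Therefore
A^* =
[[3, 1],
 [1, 2]].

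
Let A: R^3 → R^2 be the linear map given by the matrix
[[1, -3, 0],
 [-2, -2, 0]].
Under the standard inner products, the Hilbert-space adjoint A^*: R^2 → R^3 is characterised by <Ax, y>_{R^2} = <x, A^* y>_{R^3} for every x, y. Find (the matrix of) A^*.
A^* = A^T =
[[1, -2],
 [-3, -2],
 [0, 0]]

For real matrices with standard dot products, the defining identity <Ax, y> = <x, A^* y> gives (Ax)^T y = x^T (A^*) y, i.e. x^T A^T y = x^T (A^*) y. Since this holds for all x, y, we must have A^* = A^T. Therefore
A^* =
[[1, -2],
 [-3, -2],
 [0, 0]].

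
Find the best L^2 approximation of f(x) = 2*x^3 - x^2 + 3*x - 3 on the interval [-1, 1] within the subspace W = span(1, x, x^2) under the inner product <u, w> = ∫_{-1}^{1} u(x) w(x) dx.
g(x) = -x^2 + 21*x/5 - 3

The best approximation g ∈ W is the orthogonal projection of f onto W. Writing g = a_0 + a_1 x + a_2 x^2, the coefficients solve the normal equations G · a = b where
  G_{ij} = <φ_i, φ_j> and b_i = <f, φ_i>, with φ_0 = 1, φ_1 = x, φ_2 = x^2.
G =
  [2, 0, 2/3]
  [0, 2/3, 0]
  [2/3, 0, 2/5],
b = (-20/3, 14/5, -12/5).
Solving gives a_0 = -3, a_1 = 21/5, a_2 = -1, so
  g(x) = -x^2 + 21*x/5 - 3.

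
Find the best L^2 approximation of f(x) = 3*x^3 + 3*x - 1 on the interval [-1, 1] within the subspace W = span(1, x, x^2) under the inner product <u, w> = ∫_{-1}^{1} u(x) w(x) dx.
g(x) = 24*x/5 - 1

The best approximation g ∈ W is the orthogonal projection of f onto W. Writing g = a_0 + a_1 x + a_2 x^2, the coefficients solve the normal equations G · a = b where
  G_{ij} = <φ_i, φ_j> and b_i = <f, φ_i>, with φ_0 = 1, φ_1 = x, φ_2 = x^2.
G =
  [2, 0, 2/3]
  [0, 2/3, 0]
  [2/3, 0, 2/5],
b = (-2, 16/5, -2/3).
Solving gives a_0 = -1, a_1 = 24/5, a_2 = 0, so
  g(x) = 24*x/5 - 1.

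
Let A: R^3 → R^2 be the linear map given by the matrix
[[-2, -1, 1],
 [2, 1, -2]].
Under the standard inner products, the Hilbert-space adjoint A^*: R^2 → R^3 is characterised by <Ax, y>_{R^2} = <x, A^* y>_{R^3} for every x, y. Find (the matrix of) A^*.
A^* = A^T =
[[-2, 2],
 [-1, 1],
 [1, -2]]

For real matrices with standard dot products, the defining identity <Ax, y> = <x, A^* y> gives (Ax)^T y = x^T (A^*) y, i.e. x^T A^T y = x^T (A^*) y. Since this holds for all x, y, we must have A^* = A^T. Therefore
A^* =
[[-2, 2],
 [-1, 1],
 [1, -2]].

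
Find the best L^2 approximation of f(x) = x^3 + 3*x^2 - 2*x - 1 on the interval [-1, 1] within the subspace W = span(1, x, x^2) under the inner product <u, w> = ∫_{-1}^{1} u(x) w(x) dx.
g(x) = 3*x^2 - 7*x/5 - 1

The best approximation g ∈ W is the orthogonal projection of f onto W. Writing g = a_0 + a_1 x + a_2 x^2, the coefficients solve the normal equations G · a = b where
  G_{ij} = <φ_i, φ_j> and b_i = <f, φ_i>, with φ_0 = 1, φ_1 = x, φ_2 = x^2.
G =
  [2, 0, 2/3]
  [0, 2/3, 0]
  [2/3, 0, 2/5],
b = (0, -14/15, 8/15).
Solving gives a_0 = -1, a_1 = -7/5, a_2 = 3, so
  g(x) = 3*x^2 - 7*x/5 - 1.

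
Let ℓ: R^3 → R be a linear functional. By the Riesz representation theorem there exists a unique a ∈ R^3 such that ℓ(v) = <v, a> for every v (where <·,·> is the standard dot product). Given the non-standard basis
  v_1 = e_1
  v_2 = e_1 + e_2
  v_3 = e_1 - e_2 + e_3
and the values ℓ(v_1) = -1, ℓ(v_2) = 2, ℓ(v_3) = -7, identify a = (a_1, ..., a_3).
a = (-1, 3, -3)

Write a = (a_1, ..., a_3) in the standard basis. For each basis vector v_i, ℓ(v_i) = <v_i, a> is a linear equation in the a_j's. Collect the n equations into a matrix system V a = ℓ, where row i of V is v_i (expressed in the standard basis). Since V is invertible (lower-triangular with 1s on the diagonal, up to permutation), solve by back-substitution:
  V =
[[1, 0, 0],
 [1, 1, 0],
 [1, -1, 1]]
  V a = (-1, 2, -7)
Solving gives a = (-1, 3, -3).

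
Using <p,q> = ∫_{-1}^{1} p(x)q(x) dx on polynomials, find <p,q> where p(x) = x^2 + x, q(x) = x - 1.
<p,q> = 0

Expand the product: p(x)·q(x) = x^3 - x.
∫_{-1}^{1} of each monomial x^k gives [2/(k+1) if k even, 0 if k odd]. Integrating term-by-term (or equivalently evaluating the antiderivative F(x) = x^4/4 - x^2/2 at the endpoints):
  F(1) − F(−1) = -1/4 − (-1/4) = 0.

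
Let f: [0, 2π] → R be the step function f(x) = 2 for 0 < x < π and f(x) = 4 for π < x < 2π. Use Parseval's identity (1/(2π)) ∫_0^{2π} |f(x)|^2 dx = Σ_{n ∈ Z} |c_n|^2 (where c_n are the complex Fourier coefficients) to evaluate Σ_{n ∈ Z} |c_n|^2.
Σ |c_n|^2 = 10

Parseval equates the L^2 energy of f (normalised by 1/(2π)) with the ℓ^2 sum of its Fourier coefficients: (1/(2π)) ∫_0^{2π} |f|^2 = Σ |c_n|^2.
Compute the left side: (1/(2π)) [∫_0^π 2^2 dx + ∫_π^{2π} 4^2 dx] = (1/(2π)) · (4π + 16π) = (4 + 16)/2 = 10.
So Σ_{n ∈ Z} |c_n|^2 = 10.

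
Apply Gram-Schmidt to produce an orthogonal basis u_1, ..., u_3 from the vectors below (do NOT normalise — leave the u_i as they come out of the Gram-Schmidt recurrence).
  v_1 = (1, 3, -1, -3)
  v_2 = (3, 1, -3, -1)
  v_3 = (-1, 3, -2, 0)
Orthogonal basis:
  u_1 = (1, 3, -1, -3)
  u_2 = (12/5, -4/5, -12/5, 4/5)
  u_3 = (-3/2, 3/2, -3/2, 3/2)

Apply the Gram-Schmidt recurrence
  u_1 = v_1
  u_i = v_i − Σ_{j<i} ((v_i · u_j) / (u_j · u_j)) · u_j.

Step by step this gives:
  u_1 = (1, 3, -1, -3)
  u_2 = (12/5, -4/5, -12/5, 4/5)
  u_3 = (-3/2, 3/2, -3/2, 3/2)

Orthogonality check:
  u_2 · u_1 = 0 (should be 0)
  u_3 · u_1 = 0 (should be 0)
  u_3 · u_2 = 0 (should be 0)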